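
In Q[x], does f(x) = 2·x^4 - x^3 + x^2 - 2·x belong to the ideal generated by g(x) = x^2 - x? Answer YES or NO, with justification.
YES

In Q[x] the ideal (g) consists of all multiples of g, so f ∈ (g) iff g | f, i.e. iff the remainder of f on division by g is 0. Divide f by g (g is monic, so eliminate the leading term of the running remainder at each step):
  leading term 2·x^4: subtract (2·x^2)·g(x) = 2·x^4 - 2·x^3, leaving x^3 + x^2 - 2·x
  leading term x^3: subtract (x)·g(x) = x^3 - x^2, leaving 2·x^2 - 2·x
  leading term 2·x^2: subtract (2)·g(x) = 2·x^2 - 2·x, leaving 0
The remainder is 0, so f(x) = g(x) · h(x) with h(x) = 2·x^2 + x + 2. Hence g | f, i.e. f ∈ (g).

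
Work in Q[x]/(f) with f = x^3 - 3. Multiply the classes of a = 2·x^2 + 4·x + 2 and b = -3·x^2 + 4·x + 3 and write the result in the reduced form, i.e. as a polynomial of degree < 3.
a · b ≡ 16·x^2 + 2·x - 6 (mod f(x))

First multiply in Q[x] without reducing: a · b = -6·x^4 - 4·x^3 + 16·x^2 + 20·x + 6. Now divide by f(x) = x^3 - 3, eliminating the leading term at each step:
  leading term -6·x^4: subtract (-6·x)·f(x) = -6·x^4 + 18·x, leaving -4·x^3 + 16·x^2 + 2·x + 6
  leading term -4·x^3: subtract (-4)·f(x) = 12 - 4·x^3, leaving 16·x^2 + 2·x - 6
The degree is now < 3, so this is the remainder. Hence a · b ≡ 16·x^2 + 2·x - 6 in Q[x]/(f).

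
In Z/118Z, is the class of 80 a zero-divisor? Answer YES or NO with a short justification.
YES

gcd(80, 118) = 2 > 1, so 80 is not a unit in Z/118Z. In Z/nZ every nonzero non-unit is a zero-divisor: explicitly, take b = 118/gcd = 59 ≠ 0 (mod 118); then 80·59 = 4720 = 40·118, i.e. 80·59 ≡ 0 (mod 118). So 80 is a zero-divisor.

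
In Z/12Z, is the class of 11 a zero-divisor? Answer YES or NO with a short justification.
NO

gcd(11, 12) = 1, so 11 is a unit in Z/12Z (it has a multiplicative inverse). A unit cannot be a zero-divisor: if 11·b ≡ 0 then multiplying both sides by 11^(−1) gives b ≡ 0. So 11 is not a zero-divisor.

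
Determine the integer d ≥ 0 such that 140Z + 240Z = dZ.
(140, 240) = (20); d = 20

In the PID Z, (a, b) is generated by gcd(a, b). Compute gcd(240, 140) with the extended Euclidean algorithm, tracking rows (r, s, t) with s·240 + t·140 = r:
  row A: (240, 1, 0)   [1·240 + 0·140 = 240]
  row B: (140, 0, 1)   [0·240 + 1·140 = 140]
  240 = 1·140 + 100   → row C = row A − 1·row B = (100, 1, −1)   [check: 1·240 − 1·140 = 100]
  140 = 1·100 + 40   → row D = row B − 1·row C = (40, −1, 2)   [check: −1·240 + 2·140 = 40]
  100 = 2·40 + 20   → row E = row C − 2·row D = (20, 3, −5)   [check: 3·240 − 5·140 = 20]
  40 = 2·20 + 0   → remainder 0, stop. gcd = 20 (last nonzero row E).
So gcd(140, 240) = 20, with Bézout identity 3·240 − 5·140 = 20. Containment (⊇): the Bézout identity exhibits 20 as an element of (140, 240), giving (20) ⊆ (140, 240). Containment (⊆): since 20 | 140 and 20 | 240 (140 = 20·7, 240 = 20·12), every Z-linear combination of 140 and 240 is divisible by 20, so (140, 240) ⊆ (20). Therefore (140, 240) = (20), d = 20.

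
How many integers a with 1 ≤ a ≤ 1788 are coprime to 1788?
592

The number of a ∈ {1, ..., 1788} with gcd(a, 1788) = 1 is by definition Euler's totient φ(1788). φ is multiplicative, with φ(p^e) = p^e − p^(e−1). Factorise 1788 = 2^2 · 3 · 149. Then
  φ(1788) = (2^2 − 2^1) · (3 − 1) · (149 − 1) = 2 · 2 · 148 = 592.
So there are 592 such integers.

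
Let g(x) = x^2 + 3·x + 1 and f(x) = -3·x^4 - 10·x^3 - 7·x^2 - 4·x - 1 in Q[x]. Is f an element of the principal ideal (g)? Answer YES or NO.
YES

In Q[x] the ideal (g) consists of all multiples of g, so f ∈ (g) iff g | f, i.e. iff the remainder of f on division by g is 0. Divide f by g (g is monic, so eliminate the leading term of the running remainder at each step):
  leading term -3·x^4: subtract (-3·x^2)·g(x) = -3·x^4 - 9·x^3 - 3·x^2, leaving -x^3 - 4·x^2 - 4·x - 1
  leading term -x^3: subtract (-x)·g(x) = -x^3 - 3·x^2 - x, leaving -x^2 - 3·x - 1
  leading term -x^2: subtract (-1)·g(x) = -x^2 - 3·x - 1, leaving 0
The remainder is 0, so f(x) = g(x) · h(x) with h(x) = -3·x^2 - x - 1. Hence g | f, i.e. f ∈ (g).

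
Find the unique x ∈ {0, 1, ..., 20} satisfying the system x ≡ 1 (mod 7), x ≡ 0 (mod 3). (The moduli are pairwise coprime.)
x ≡ 15 (mod 21); the representative in [0, 21) is 15

The moduli 7, 3 are pairwise coprime, so by the CRT there is a unique solution mod 7·3 = 21.
Solve by successive substitution. Start with x ≡ 1 (mod 7).
  Combine with x ≡ 0 (mod 3): write x = 1 + 7·t and require 1 + 7·t ≡ 0 (mod 3), i.e. 7·t ≡ 0 − 1 ≡ 2 (mod 3). Since 7^(−1) ≡ 1 (mod 3) (7 ≡ 1 (mod 3)), t ≡ 1·2 ≡ 2 (mod 3). So x ≡ 1 + 7·2 = 15 (mod 21).
Unique solution in [0, 21): x = 15.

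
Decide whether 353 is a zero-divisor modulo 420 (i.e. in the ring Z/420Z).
gcd(353, 420) = 1, so 353 is a unit in Z/420Z (it has a multiplicative inverse). A unit cannot be a zero-divisor: if 353·b ≡ 0 then multiplying both sides by 353^(−1) gives b ≡ 0. So 353 is not a zero-divisor.

Final answer: NO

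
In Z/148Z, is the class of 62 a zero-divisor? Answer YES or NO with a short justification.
YES

gcd(62, 148) = 2 > 1, so 62 is not a unit in Z/148Z. In Z/nZ every nonzero non-unit is a zero-divisor: explicitly, take b = 148/gcd = 74 ≠ 0 (mod 148); then 62·74 = 4588 = 31·148, i.e. 62·74 ≡ 0 (mod 148). So 62 is a zero-divisor.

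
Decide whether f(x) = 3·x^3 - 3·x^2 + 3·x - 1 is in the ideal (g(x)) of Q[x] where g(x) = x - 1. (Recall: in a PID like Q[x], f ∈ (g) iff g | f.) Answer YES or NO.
NO

In Q[x] the ideal (g) consists of all multiples of g, so f ∈ (g) iff g | f, i.e. iff the remainder of f on division by g is 0. Divide f by g (g is monic, so eliminate the leading term of the running remainder at each step):
  leading term 3·x^3: subtract (3·x^2)·g(x) = 3·x^3 - 3·x^2, leaving 3·x - 1
  leading term 3·x: subtract (3)·g(x) = 3·x - 3, leaving 2
The remainder r(x) = 2 ≠ 0 (and deg r < deg g), so g ∤ f, i.e. f ∉ (g).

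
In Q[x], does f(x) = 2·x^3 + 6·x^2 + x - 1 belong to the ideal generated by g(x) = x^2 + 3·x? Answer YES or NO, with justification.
In Q[x] the ideal (g) consists of all multiples of g, so f ∈ (g) iff g | f, i.e. iff the remainder of f on division by g is 0. Divide f by g (g is monic, so eliminate the leading term of the running remainder at each step):
  leading term 2·x^3: subtract (2·x)·g(x) = 2·x^3 + 6·x^2, leaving x - 1
The remainder r(x) = x - 1 ≠ 0 (and deg r < deg g), so g ∤ f, i.e. f ∉ (g).

Final answer: NO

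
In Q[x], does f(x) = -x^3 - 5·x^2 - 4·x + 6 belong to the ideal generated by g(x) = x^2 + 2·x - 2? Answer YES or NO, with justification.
YES

In Q[x] the ideal (g) consists of all multiples of g, so f ∈ (g) iff g | f, i.e. iff the remainder of f on division by g is 0. Divide f by g (g is monic, so eliminate the leading term of the running remainder at each step):
  leading term -x^3: subtract (-x)·g(x) = -x^3 - 2·x^2 + 2·x, leaving -3·x^2 - 6·x + 6
  leading term -3·x^2: subtract (-3)·g(x) = -3·x^2 - 6·x + 6, leaving 0
The remainder is 0, so f(x) = g(x) · h(x) with h(x) = -x - 3. Hence g | f, i.e. f ∈ (g).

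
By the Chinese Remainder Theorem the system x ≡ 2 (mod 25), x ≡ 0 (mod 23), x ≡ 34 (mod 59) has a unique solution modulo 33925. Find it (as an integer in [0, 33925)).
x ≡ 4577 (mod 33925); the representative in [0, 33925) is 4577

The moduli 25, 23, 59 are pairwise coprime, so by the CRT there is a unique solution mod 25·23·59 = 33925.
Solve by successive substitution. Start with x ≡ 2 (mod 25).
  Combine with x ≡ 0 (mod 23): write x = 2 + 25·t and require 2 + 25·t ≡ 0 (mod 23), i.e. 25·t ≡ 0 − 2 ≡ 21 (mod 23). Since 25^(−1) ≡ 12 (mod 23) (25 ≡ 2 (mod 23)), t ≡ 12·21 ≡ 22 (mod 23). So x ≡ 2 + 25·22 = 552 (mod 575).
  Combine with x ≡ 34 (mod 59): write x = 552 + 575·t and require 552 + 575·t ≡ 34 (mod 59), i.e. 575·t ≡ 34 − 552 ≡ 13 (mod 59). Since 575^(−1) ≡ 55 (mod 59) (575 ≡ 44 (mod 59)), t ≡ 55·13 ≡ 7 (mod 59). So x ≡ 552 + 575·7 = 4577 (mod 33925).
Unique solution in [0, 33925): x = 4577.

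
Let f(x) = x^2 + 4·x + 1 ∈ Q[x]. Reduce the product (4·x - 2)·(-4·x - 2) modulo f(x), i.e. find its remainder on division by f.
First multiply in Q[x] without reducing: a · b = 4 - 16·x^2. Now divide by f(x) = x^2 + 4·x + 1, eliminating the leading term at each step:
  leading term -16·x^2: subtract (-16)·f(x) = -16·x^2 - 64·x - 16, leaving 64·x + 20
The degree is now < 2, so this is the remainder. Hence a · b ≡ 64·x + 20 in Q[x]/(f).

Final answer: a · b ≡ 64·x + 20 (mod f(x))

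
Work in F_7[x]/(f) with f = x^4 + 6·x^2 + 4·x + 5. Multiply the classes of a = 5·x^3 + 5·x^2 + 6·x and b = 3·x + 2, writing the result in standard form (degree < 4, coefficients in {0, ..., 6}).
Multiply as integer polynomials: a · b = 15·x^4 + 25·x^3 + 28·x^2 + 12·x. Reducing coefficients mod 7: a · b ≡ x^4 + 4·x^3 + 5·x. Now divide by f(x) = x^4 + 6·x^2 + 4·x + 5 in F_7[x], eliminating the leading term at each step:
  leading term x^4: subtract (1)·f(x) = x^4 + 6·x^2 + 4·x + 5, leaving 4·x^3 + x^2 + x + 2 (coefficients mod 7)
The degree is now < 4, so this is the remainder. Hence a · b ≡ 4·x^3 + x^2 + x + 2 in F_7[x]/(f).

Final answer: a · b ≡ 4·x^3 + x^2 + x + 2 (mod f(x))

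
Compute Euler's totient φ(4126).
φ(4126) = 2062

φ is multiplicative, with φ(p^e) = p^e − p^(e−1). Factorise 4126 = 2 · 2063. Then
  φ(4126) = (2 − 1) · (2063 − 1) = 1 · 2062 = 2062.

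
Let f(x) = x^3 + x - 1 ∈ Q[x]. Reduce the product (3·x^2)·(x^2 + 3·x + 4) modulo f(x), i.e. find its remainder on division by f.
First multiply in Q[x] without reducing: a · b = 3·x^4 + 9·x^3 + 12·x^2. Now divide by f(x) = x^3 + x - 1, eliminating the leading term at each step:
  leading term 3·x^4: subtract (3·x)·f(x) = 3·x^4 + 3·x^2 - 3·x, leaving 9·x^3 + 9·x^2 + 3·x
  leading term 9·x^3: subtract (9)·f(x) = 9·x^3 + 9·x - 9, leaving 9·x^2 - 6·x + 9
The degree is now < 3, so this is the remainder. Hence a · b ≡ 9·x^2 - 6·x + 9 in Q[x]/(f).

Final answer: a · b ≡ 9·x^2 - 6·x + 9 (mod f(x))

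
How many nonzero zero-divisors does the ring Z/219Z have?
Z/219Z has 74 nonzero zero-divisors

In Z/219Z each nonzero element is either a unit (gcd with 219 is 1) or a zero-divisor (gcd > 1). The number of units is φ(219): factorise 219 = 3 · 73, so φ(219) = (3 − 1) · (73 − 1) = 2 · 72 = 144. The nonzero elements number 219 − 1 = 218. Hence the nonzero zero-divisors number 218 − 144 = 74.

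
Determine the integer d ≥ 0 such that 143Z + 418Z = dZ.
In the PID Z, (a, b) is generated by gcd(a, b). Compute gcd(418, 143) with the extended Euclidean algorithm, tracking rows (r, s, t) with s·418 + t·143 = r:
  row A: (418, 1, 0)   [1·418 + 0·143 = 418]
  row B: (143, 0, 1)   [0·418 + 1·143 = 143]
  418 = 2·143 + 132   → row C = row A − 2·row B = (132, 1, −2)   [check: 1·418 − 2·143 = 132]
  143 = 1·132 + 11   → row D = row B − 1·row C = (11, −1, 3)   [check: −1·418 + 3·143 = 11]
  132 = 12·11 + 0   → remainder 0, stop. gcd = 11 (last nonzero row D).
So gcd(143, 418) = 11, with Bézout identity −1·418 + 3·143 = 11. Containment (⊇): the Bézout identity exhibits 11 as an element of (143, 418), giving (11) ⊆ (143, 418). Containment (⊆): since 11 | 143 and 11 | 418 (143 = 11·13, 418 = 11·38), every Z-linear combination of 143 and 418 is divisible by 11, so (143, 418) ⊆ (11). Therefore (143, 418) = (11), d = 11.

Final answer: (143, 418) = (11); d = 11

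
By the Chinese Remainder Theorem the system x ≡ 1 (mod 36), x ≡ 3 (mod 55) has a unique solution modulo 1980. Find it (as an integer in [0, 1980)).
The moduli 36, 55 are pairwise coprime, so by the CRT there is a unique solution mod 36·55 = 1980.
Solve by successive substitution. Start with x ≡ 1 (mod 36).
  Combine with x ≡ 3 (mod 55): write x = 1 + 36·t and require 1 + 36·t ≡ 3 (mod 55), i.e. 36·t ≡ 3 − 1 ≡ 2 (mod 55). Since 36^(−1) ≡ 26 (mod 55), t ≡ 26·2 ≡ 52 (mod 55). So x ≡ 1 + 36·52 = 1873 (mod 1980).
Unique solution in [0, 1980): x = 1873.

Final answer: x ≡ 1873 (mod 1980); the representative in [0, 1980) is 1873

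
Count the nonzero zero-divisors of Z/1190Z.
Z/1190Z has 805 nonzero zero-divisors

In Z/1190Z each nonzero element is either a unit (gcd with 1190 is 1) or a zero-divisor (gcd > 1). The number of units is φ(1190): factorise 1190 = 2 · 5 · 7 · 17, so φ(1190) = (2 − 1) · (5 − 1) · (7 − 1) · (17 − 1) = 1 · 4 · 6 · 16 = 384. The nonzero elements number 1190 − 1 = 1189. Hence the nonzero zero-divisors number 1189 − 384 = 805.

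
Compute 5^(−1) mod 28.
5^(−1) ≡ 17 (mod 28)

Apply the extended Euclidean algorithm to (28, 5), tracking rows (r, s, t) with s·28 + t·5 = r. Each division r_prev = q·r_cur + r_new produces the new row as (previous row) − q·(current row):
  row A: (28, 1, 0)   [1·28 + 0·5 = 28]
  row B: (5, 0, 1)   [0·28 + 1·5 = 5]
  28 = 5·5 + 3   → row C = row A − 5·row B = (3, 1, −5)   [check: 1·28 − 5·5 = 3]
  5 = 1·3 + 2   → row D = row B − 1·row C = (2, −1, 6)   [check: −1·28 + 6·5 = 2]
  3 = 1·2 + 1   → row E = row C − 1·row D = (1, 2, −11)   [check: 2·28 − 11·5 = 1]
  2 = 2·1 + 0   → remainder 0, stop. gcd = 1 (last nonzero row E).
The gcd is 1, so 5 is invertible mod 28. The last nonzero row gives 2·28 − 11·5 = 1, so t = −11. So 5^(−1) ≡ −11 ≡ 17 (mod 28). Verify: 5 · 17 = 85 ≡ 1 (mod 28). ✓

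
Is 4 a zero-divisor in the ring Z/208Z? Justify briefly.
YES

gcd(4, 208) = 4 > 1, so 4 is not a unit in Z/208Z. In Z/nZ every nonzero non-unit is a zero-divisor: explicitly, take b = 208/gcd = 52 ≠ 0 (mod 208); then 4·52 = 208 = 1·208, i.e. 4·52 ≡ 0 (mod 208). So 4 is a zero-divisor.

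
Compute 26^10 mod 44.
Use repeated squaring. Binary(10) = 1010. Walk through the bits of the exponent 10 left-to-right: at each bit after the leading one, square the running value, then multiply by 26 if the bit is 1 (always reducing mod 44):
  bit 1 = 1 (leading): start with 26.
  bit 2 = 0: square 26^2 = 676 ≡ 16 (mod 44).
  bit 3 = 1: square 16^2 = 256 ≡ 36; bit is 1, so multiply 36·26 = 936 ≡ 12 (mod 44).
  bit 4 = 0: square 12^2 = 144 ≡ 12 (mod 44).
Final value: 26^10 ≡ 12 (mod 44).

Final answer: 12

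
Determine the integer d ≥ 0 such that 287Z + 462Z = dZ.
(287, 462) = (7); d = 7

In the PID Z, (a, b) is generated by gcd(a, b). Compute gcd(462, 287) with the extended Euclidean algorithm, tracking rows (r, s, t) with s·462 + t·287 = r:
  row A: (462, 1, 0)   [1·462 + 0·287 = 462]
  row B: (287, 0, 1)   [0·462 + 1·287 = 287]
  462 = 1·287 + 175   → row C = row A − 1·row B = (175, 1, −1)   [check: 1·462 − 1·287 = 175]
  287 = 1·175 + 112   → row D = row B − 1·row C = (112, −1, 2)   [check: −1·462 + 2·287 = 112]
  175 = 1·112 + 63   → row E = row C − 1·row D = (63, 2, −3)   [check: 2·462 − 3·287 = 63]
  112 = 1·63 + 49   → row F = row D − 1·row E = (49, −3, 5)   [check: −3·462 + 5·287 = 49]
  63 = 1·49 + 14   → row G = row E − 1·row F = (14, 5, −8)   [check: 5·462 − 8·287 = 14]
  49 = 3·14 + 7   → row H = row F − 3·row G = (7, −18, 29)   [check: −18·462 + 29·287 = 7]
  14 = 2·7 + 0   → remainder 0, stop. gcd = 7 (last nonzero row H).
So gcd(287, 462) = 7, with Bézout identity −18·462 + 29·287 = 7. Containment (⊇): the Bézout identity exhibits 7 as an element of (287, 462), giving (7) ⊆ (287, 462). Containment (⊆): since 7 | 287 and 7 | 462 (287 = 7·41, 462 = 7·66), every Z-linear combination of 287 and 462 is divisible by 7, so (287, 462) ⊆ (7). Therefore (287, 462) = (7), d = 7.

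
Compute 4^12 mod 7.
1

Use repeated squaring. Binary(12) = 1100. Walk through the bits of the exponent 12 left-to-right: at each bit after the leading one, square the running value, then multiply by 4 if the bit is 1 (always reducing mod 7):
  bit 1 = 1 (leading): start with 4.
  bit 2 = 1: square 4^2 = 16 ≡ 2; bit is 1, so multiply 2·4 = 8 ≡ 1 (mod 7).
  bit 3 = 0: square 1^2 = 1 (mod 7).
  bit 4 = 0: square 1^2 = 1 (mod 7).
Final value: 4^12 ≡ 1 (mod 7).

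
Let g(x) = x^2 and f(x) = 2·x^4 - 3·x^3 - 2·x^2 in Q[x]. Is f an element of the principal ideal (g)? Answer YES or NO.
YES

In Q[x] the ideal (g) consists of all multiples of g, so f ∈ (g) iff g | f, i.e. iff the remainder of f on division by g is 0. Divide f by g (g is monic, so eliminate the leading term of the running remainder at each step):
  leading term 2·x^4: subtract (2·x^2)·g(x) = 2·x^4, leaving -3·x^3 - 2·x^2
  leading term -3·x^3: subtract (-3·x)·g(x) = -3·x^3, leaving -2·x^2
  leading term -2·x^2: subtract (-2)·g(x) = -2·x^2, leaving 0
The remainder is 0, so f(x) = g(x) · h(x) with h(x) = 2·x^2 - 3·x - 2. Hence g | f, i.e. f ∈ (g).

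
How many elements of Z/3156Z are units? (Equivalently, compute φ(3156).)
An element a ∈ Z/3156Z is a unit iff gcd(a, 3156) = 1, so the number of units is φ(3156). φ is multiplicative, with φ(p^e) = p^e − p^(e−1). Factorise 3156 = 2^2 · 3 · 263. Then
  φ(3156) = (2^2 − 2^1) · (3 − 1) · (263 − 1) = 2 · 2 · 262 = 1048.

Final answer: Z/3156Z has φ(3156) = 1048 units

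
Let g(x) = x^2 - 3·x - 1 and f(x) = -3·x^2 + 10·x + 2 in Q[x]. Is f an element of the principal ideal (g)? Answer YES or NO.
In Q[x] the ideal (g) consists of all multiples of g, so f ∈ (g) iff g | f, i.e. iff the remainder of f on division by g is 0. Divide f by g (g is monic, so eliminate the leading term of the running remainder at each step):
  leading term -3·x^2: subtract (-3)·g(x) = -3·x^2 + 9·x + 3, leaving x - 1
The remainder r(x) = x - 1 ≠ 0 (and deg r < deg g), so g ∤ f, i.e. f ∉ (g).

Final answer: NO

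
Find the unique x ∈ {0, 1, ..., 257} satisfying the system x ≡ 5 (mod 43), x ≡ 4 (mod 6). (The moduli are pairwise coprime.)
x ≡ 220 (mod 258); the representative in [0, 258) is 220

The moduli 43, 6 are pairwise coprime, so by the CRT there is a unique solution mod 43·6 = 258.
Solve by successive substitution. Start with x ≡ 5 (mod 43).
  Combine with x ≡ 4 (mod 6): write x = 5 + 43·t and require 5 + 43·t ≡ 4 (mod 6), i.e. 43·t ≡ 4 − 5 ≡ 5 (mod 6). Since 43^(−1) ≡ 1 (mod 6) (43 ≡ 1 (mod 6)), t ≡ 1·5 ≡ 5 (mod 6). So x ≡ 5 + 43·5 = 220 (mod 258).
Unique solution in [0, 258): x = 220.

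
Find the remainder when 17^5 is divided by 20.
Use repeated squaring. Binary(5) = 101. Walk through the bits of the exponent 5 left-to-right: at each bit after the leading one, square the running value, then multiply by 17 if the bit is 1 (always reducing mod 20):
  bit 1 = 1 (leading): start with 17.
  bit 2 = 0: square 17^2 = 289 ≡ 9 (mod 20).
  bit 3 = 1: square 9^2 = 81 ≡ 1; bit is 1, so multiply 1·17 = 17 (mod 20).
Final value: 17^5 ≡ 17 (mod 20).

Final answer: 17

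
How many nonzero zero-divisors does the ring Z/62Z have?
Z/62Z has 31 nonzero zero-divisors

In Z/62Z each nonzero element is either a unit (gcd with 62 is 1) or a zero-divisor (gcd > 1). The number of units is φ(62): factorise 62 = 2 · 31, so φ(62) = (2 − 1) · (31 − 1) = 1 · 30 = 30. The nonzero elements number 62 − 1 = 61. Hence the nonzero zero-divisors number 61 − 30 = 31.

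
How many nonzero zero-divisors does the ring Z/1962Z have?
Z/1962Z has 1313 nonzero zero-divisors

In Z/1962Z each nonzero element is either a unit (gcd with 1962 is 1) or a zero-divisor (gcd > 1). The number of units is φ(1962): factorise 1962 = 2 · 3^2 · 109, so φ(1962) = (2 − 1) · (3^2 − 3^1) · (109 − 1) = 1 · 6 · 108 = 648. The nonzero elements number 1962 − 1 = 1961. Hence the nonzero zero-divisors number 1961 − 648 = 1313.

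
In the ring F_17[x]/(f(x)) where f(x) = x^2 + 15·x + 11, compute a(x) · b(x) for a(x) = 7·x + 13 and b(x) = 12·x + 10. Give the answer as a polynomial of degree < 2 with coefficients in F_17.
Multiply as integer polynomials: a · b = 84·x^2 + 226·x + 130. Reducing coefficients mod 17: a · b ≡ 16·x^2 + 5·x + 11. Now divide by f(x) = x^2 + 15·x + 11 in F_17[x], eliminating the leading term at each step:
  leading term 16·x^2: subtract (16)·f(x) = 16·x^2 + 2·x + 6, leaving 3·x + 5 (coefficients mod 17)
The degree is now < 2, so this is the remainder. Hence a · b ≡ 3·x + 5 in F_17[x]/(f).

Final answer: a · b ≡ 3·x + 5 (mod f(x))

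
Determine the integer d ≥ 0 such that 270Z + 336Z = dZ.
In the PID Z, (a, b) is generated by gcd(a, b). Compute gcd(336, 270) with the extended Euclidean algorithm, tracking rows (r, s, t) with s·336 + t·270 = r:
  row A: (336, 1, 0)   [1·336 + 0·270 = 336]
  row B: (270, 0, 1)   [0·336 + 1·270 = 270]
  336 = 1·270 + 66   → row C = row A − 1·row B = (66, 1, −1)   [check: 1·336 − 1·270 = 66]
  270 = 4·66 + 6   → row D = row B − 4·row C = (6, −4, 5)   [check: −4·336 + 5·270 = 6]
  66 = 11·6 + 0   → remainder 0, stop. gcd = 6 (last nonzero row D).
So gcd(270, 336) = 6, with Bézout identity −4·336 + 5·270 = 6. Containment (⊇): the Bézout identity exhibits 6 as an element of (270, 336), giving (6) ⊆ (270, 336). Containment (⊆): since 6 | 270 and 6 | 336 (270 = 6·45, 336 = 6·56), every Z-linear combination of 270 and 336 is divisible by 6, so (270, 336) ⊆ (6). Therefore (270, 336) = (6), d = 6.

Final answer: (270, 336) = (6); d = 6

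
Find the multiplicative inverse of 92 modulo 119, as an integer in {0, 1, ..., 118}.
Apply the extended Euclidean algorithm to (119, 92), tracking rows (r, s, t) with s·119 + t·92 = r. Each division r_prev = q·r_cur + r_new produces the new row as (previous row) − q·(current row):
  row A: (119, 1, 0)   [1·119 + 0·92 = 119]
  row B: (92, 0, 1)   [0·119 + 1·92 = 92]
  119 = 1·92 + 27   → row C = row A − 1·row B = (27, 1, −1)   [check: 1·119 − 1·92 = 27]
  92 = 3·27 + 11   → row D = row B − 3·row C = (11, −3, 4)   [check: −3·119 + 4·92 = 11]
  27 = 2·11 + 5   → row E = row C − 2·row D = (5, 7, −9)   [check: 7·119 − 9·92 = 5]
  11 = 2·5 + 1   → row F = row D − 2·row E = (1, −17, 22)   [check: −17·119 + 22·92 = 1]
  5 = 5·1 + 0   → remainder 0, stop. gcd = 1 (last nonzero row F).
The gcd is 1, so 92 is invertible mod 119. The last nonzero row gives −17·119 + 22·92 = 1, so t = 22. So 92^(−1) ≡ 22 (mod 119). Verify: 92 · 22 = 2024 ≡ 1 (mod 119). ✓

Final answer: 92^(−1) ≡ 22 (mod 119)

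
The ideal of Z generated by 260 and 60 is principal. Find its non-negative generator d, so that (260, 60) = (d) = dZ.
(260, 60) = (20); d = 20

In the PID Z, (a, b) is generated by gcd(a, b). Compute gcd(260, 60) with the extended Euclidean algorithm, tracking rows (r, s, t) with s·260 + t·60 = r:
  row A: (260, 1, 0)   [1·260 + 0·60 = 260]
  row B: (60, 0, 1)   [0·260 + 1·60 = 60]
  260 = 4·60 + 20   → row C = row A − 4·row B = (20, 1, −4)   [check: 1·260 − 4·60 = 20]
  60 = 3·20 + 0   → remainder 0, stop. gcd = 20 (last nonzero row C).
So gcd(260, 60) = 20, with Bézout identity 1·260 − 4·60 = 20. Containment (⊇): the Bézout identity exhibits 20 as an element of (260, 60), giving (20) ⊆ (260, 60). Containment (⊆): since 20 | 260 and 20 | 60 (260 = 20·13, 60 = 20·3), every Z-linear combination of 260 and 60 is divisible by 20, so (260, 60) ⊆ (20). Therefore (260, 60) = (20), d = 20.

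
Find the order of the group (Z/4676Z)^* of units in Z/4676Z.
(Z/4676Z)^* consists of the classes a with gcd(a, 4676) = 1, so its order is φ(4676). φ is multiplicative, with φ(p^e) = p^e − p^(e−1). Factorise 4676 = 2^2 · 7 · 167. Then
  φ(4676) = (2^2 − 2^1) · (7 − 1) · (167 − 1) = 2 · 6 · 166 = 1992.
Thus |(Z/4676Z)^*| = 1992.

Final answer: |(Z/4676Z)^*| = 1992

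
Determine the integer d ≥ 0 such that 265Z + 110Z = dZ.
In the PID Z, (a, b) is generated by gcd(a, b). Compute gcd(265, 110) with the extended Euclidean algorithm, tracking rows (r, s, t) with s·265 + t·110 = r:
  row A: (265, 1, 0)   [1·265 + 0·110 = 265]
  row B: (110, 0, 1)   [0·265 + 1·110 = 110]
  265 = 2·110 + 45   → row C = row A − 2·row B = (45, 1, −2)   [check: 1·265 − 2·110 = 45]
  110 = 2·45 + 20   → row D = row B − 2·row C = (20, −2, 5)   [check: −2·265 + 5·110 = 20]
  45 = 2·20 + 5   → row E = row C − 2·row D = (5, 5, −12)   [check: 5·265 − 12·110 = 5]
  20 = 4·5 + 0   → remainder 0, stop. gcd = 5 (last nonzero row E).
So gcd(265, 110) = 5, with Bézout identity 5·265 − 12·110 = 5. Containment (⊇): the Bézout identity exhibits 5 as an element of (265, 110), giving (5) ⊆ (265, 110). Containment (⊆): since 5 | 265 and 5 | 110 (265 = 5·53, 110 = 5·22), every Z-linear combination of 265 and 110 is divisible by 5, so (265, 110) ⊆ (5). Therefore (265, 110) = (5), d = 5.

Final answer: (265, 110) = (5); d = 5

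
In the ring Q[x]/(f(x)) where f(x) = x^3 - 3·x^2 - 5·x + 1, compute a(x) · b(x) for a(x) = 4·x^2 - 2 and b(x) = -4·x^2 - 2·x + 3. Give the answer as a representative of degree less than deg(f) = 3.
a · b ≡ -228·x^2 - 260·x + 50 (mod f(x))

First multiply in Q[x] without reducing: a · b = -16·x^4 - 8·x^3 + 20·x^2 + 4·x - 6. Now divide by f(x) = x^3 - 3·x^2 - 5·x + 1, eliminating the leading term at each step:
  leading term -16·x^4: subtract (-16·x)·f(x) = -16·x^4 + 48·x^3 + 80·x^2 - 16·x, leaving -56·x^3 - 60·x^2 + 20·x - 6
  leading term -56·x^3: subtract (-56)·f(x) = -56·x^3 + 168·x^2 + 280·x - 56, leaving -228·x^2 - 260·x + 50
The degree is now < 3, so this is the remainder. Hence a · b ≡ -228·x^2 - 260·x + 50 in Q[x]/(f).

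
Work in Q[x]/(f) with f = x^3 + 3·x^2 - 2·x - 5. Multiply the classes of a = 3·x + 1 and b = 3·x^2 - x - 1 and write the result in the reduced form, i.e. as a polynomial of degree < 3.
a · b ≡ -27·x^2 + 14·x + 44 (mod f(x))

First multiply in Q[x] without reducing: a · b = 9·x^3 - 4·x - 1. Now divide by f(x) = x^3 + 3·x^2 - 2·x - 5, eliminating the leading term at each step:
  leading term 9·x^3: subtract (9)·f(x) = 9·x^3 + 27·x^2 - 18·x - 45, leaving -27·x^2 + 14·x + 44
The degree is now < 3, so this is the remainder. Hence a · b ≡ -27·x^2 + 14·x + 44 in Q[x]/(f).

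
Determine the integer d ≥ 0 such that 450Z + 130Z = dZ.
In the PID Z, (a, b) is generated by gcd(a, b). Compute gcd(450, 130) with the extended Euclidean algorithm, tracking rows (r, s, t) with s·450 + t·130 = r:
  row A: (450, 1, 0)   [1·450 + 0·130 = 450]
  row B: (130, 0, 1)   [0·450 + 1·130 = 130]
  450 = 3·130 + 60   → row C = row A − 3·row B = (60, 1, −3)   [check: 1·450 − 3·130 = 60]
  130 = 2·60 + 10   → row D = row B − 2·row C = (10, −2, 7)   [check: −2·450 + 7·130 = 10]
  60 = 6·10 + 0   → remainder 0, stop. gcd = 10 (last nonzero row D).
So gcd(450, 130) = 10, with Bézout identity −2·450 + 7·130 = 10. Containment (⊇): the Bézout identity exhibits 10 as an element of (450, 130), giving (10) ⊆ (450, 130). Containment (⊆): since 10 | 450 and 10 | 130 (450 = 10·45, 130 = 10·13), every Z-linear combination of 450 and 130 is divisible by 10, so (450, 130) ⊆ (10). Therefore (450, 130) = (10), d = 10.

Final answer: (450, 130) = (10); d = 10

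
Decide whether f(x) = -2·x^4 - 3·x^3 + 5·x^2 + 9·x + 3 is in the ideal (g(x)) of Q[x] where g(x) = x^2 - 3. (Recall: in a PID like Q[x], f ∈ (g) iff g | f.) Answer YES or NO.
In Q[x] the ideal (g) consists of all multiples of g, so f ∈ (g) iff g | f, i.e. iff the remainder of f on division by g is 0. Divide f by g (g is monic, so eliminate the leading term of the running remainder at each step):
  leading term -2·x^4: subtract (-2·x^2)·g(x) = -2·x^4 + 6·x^2, leaving -3·x^3 - x^2 + 9·x + 3
  leading term -3·x^3: subtract (-3·x)·g(x) = -3·x^3 + 9·x, leaving 3 - x^2
  leading term -x^2: subtract (-1)·g(x) = 3 - x^2, leaving 0
The remainder is 0, so f(x) = g(x) · h(x) with h(x) = -2·x^2 - 3·x - 1. Hence g | f, i.e. f ∈ (g).

Final answer: YES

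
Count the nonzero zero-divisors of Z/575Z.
Z/575Z has 134 nonzero zero-divisors

In Z/575Z each nonzero element is either a unit (gcd with 575 is 1) or a zero-divisor (gcd > 1). The number of units is φ(575): factorise 575 = 5^2 · 23, so φ(575) = (5^2 − 5^1) · (23 − 1) = 20 · 22 = 440. The nonzero elements number 575 − 1 = 574. Hence the nonzero zero-divisors number 574 − 440 = 134.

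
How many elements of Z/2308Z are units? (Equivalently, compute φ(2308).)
Z/2308Z has φ(2308) = 1152 units

An element a ∈ Z/2308Z is a unit iff gcd(a, 2308) = 1, so the number of units is φ(2308). φ is multiplicative, with φ(p^e) = p^e − p^(e−1). Factorise 2308 = 2^2 · 577. Then
  φ(2308) = (2^2 − 2^1) · (577 − 1) = 2 · 576 = 1152.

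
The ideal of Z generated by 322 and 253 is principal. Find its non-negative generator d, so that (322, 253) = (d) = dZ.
In the PID Z, (a, b) is generated by gcd(a, b). Compute gcd(322, 253) with the extended Euclidean algorithm, tracking rows (r, s, t) with s·322 + t·253 = r:
  row A: (322, 1, 0)   [1·322 + 0·253 = 322]
  row B: (253, 0, 1)   [0·322 + 1·253 = 253]
  322 = 1·253 + 69   → row C = row A − 1·row B = (69, 1, −1)   [check: 1·322 − 1·253 = 69]
  253 = 3·69 + 46   → row D = row B − 3·row C = (46, −3, 4)   [check: −3·322 + 4·253 = 46]
  69 = 1·46 + 23   → row E = row C − 1·row D = (23, 4, −5)   [check: 4·322 − 5·253 = 23]
  46 = 2·23 + 0   → remainder 0, stop. gcd = 23 (last nonzero row E).
So gcd(322, 253) = 23, with Bézout identity 4·322 − 5·253 = 23. Containment (⊇): the Bézout identity exhibits 23 as an element of (322, 253), giving (23) ⊆ (322, 253). Containment (⊆): since 23 | 322 and 23 | 253 (322 = 23·14, 253 = 23·11), every Z-linear combination of 322 and 253 is divisible by 23, so (322, 253) ⊆ (23). Therefore (322, 253) = (23), d = 23.

Final answer: (322, 253) = (23); d = 23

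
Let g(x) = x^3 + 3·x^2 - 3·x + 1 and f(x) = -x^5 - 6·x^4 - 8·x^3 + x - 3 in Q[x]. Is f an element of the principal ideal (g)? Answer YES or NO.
In Q[x] the ideal (g) consists of all multiples of g, so f ∈ (g) iff g | f, i.e. iff the remainder of f on division by g is 0. Divide f by g (g is monic, so eliminate the leading term of the running remainder at each step):
  leading term -x^5: subtract (-x^2)·g(x) = -x^5 - 3·x^4 + 3·x^3 - x^2, leaving -3·x^4 - 11·x^3 + x^2 + x - 3
  leading term -3·x^4: subtract (-3·x)·g(x) = -3·x^4 - 9·x^3 + 9·x^2 - 3·x, leaving -2·x^3 - 8·x^2 + 4·x - 3
  leading term -2·x^3: subtract (-2)·g(x) = -2·x^3 - 6·x^2 + 6·x - 2, leaving -2·x^2 - 2·x - 1
The remainder r(x) = -2·x^2 - 2·x - 1 ≠ 0 (and deg r < deg g), so g ∤ f, i.e. f ∉ (g).

Final answer: NO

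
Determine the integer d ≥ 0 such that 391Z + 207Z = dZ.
In the PID Z, (a, b) is generated by gcd(a, b). Compute gcd(391, 207) with the extended Euclidean algorithm, tracking rows (r, s, t) with s·391 + t·207 = r:
  row A: (391, 1, 0)   [1·391 + 0·207 = 391]
  row B: (207, 0, 1)   [0·391 + 1·207 = 207]
  391 = 1·207 + 184   → row C = row A − 1·row B = (184, 1, −1)   [check: 1·391 − 1·207 = 184]
  207 = 1·184 + 23   → row D = row B − 1·row C = (23, −1, 2)   [check: −1·391 + 2·207 = 23]
  184 = 8·23 + 0   → remainder 0, stop. gcd = 23 (last nonzero row D).
So gcd(391, 207) = 23, with Bézout identity −1·391 + 2·207 = 23. Containment (⊇): the Bézout identity exhibits 23 as an element of (391, 207), giving (23) ⊆ (391, 207). Containment (⊆): since 23 | 391 and 23 | 207 (391 = 23·17, 207 = 23·9), every Z-linear combination of 391 and 207 is divisible by 23, so (391, 207) ⊆ (23). Therefore (391, 207) = (23), d = 23.

Final answer: (391, 207) = (23); d = 23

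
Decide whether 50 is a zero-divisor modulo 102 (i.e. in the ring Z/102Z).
YES

gcd(50, 102) = 2 > 1, so 50 is not a unit in Z/102Z. In Z/nZ every nonzero non-unit is a zero-divisor: explicitly, take b = 102/gcd = 51 ≠ 0 (mod 102); then 50·51 = 2550 = 25·102, i.e. 50·51 ≡ 0 (mod 102). So 50 is a zero-divisor.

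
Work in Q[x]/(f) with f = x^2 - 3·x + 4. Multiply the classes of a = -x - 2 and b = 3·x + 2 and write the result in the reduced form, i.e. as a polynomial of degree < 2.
First multiply in Q[x] without reducing: a · b = -3·x^2 - 8·x - 4. Now divide by f(x) = x^2 - 3·x + 4, eliminating the leading term at each step:
  leading term -3·x^2: subtract (-3)·f(x) = -3·x^2 + 9·x - 12, leaving 8 - 17·x
The degree is now < 2, so this is the remainder. Hence a · b ≡ 8 - 17·x in Q[x]/(f).

Final answer: a · b ≡ 8 - 17·x (mod f(x))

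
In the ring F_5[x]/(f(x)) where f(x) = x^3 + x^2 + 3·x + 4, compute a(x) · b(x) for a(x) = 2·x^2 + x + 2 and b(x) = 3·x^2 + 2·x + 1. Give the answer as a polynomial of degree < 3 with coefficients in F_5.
Multiply as integer polynomials: a · b = 6·x^4 + 7·x^3 + 10·x^2 + 5·x + 2. Reducing coefficients mod 5: a · b ≡ x^4 + 2·x^3 + 2. Now divide by f(x) = x^3 + x^2 + 3·x + 4 in F_5[x], eliminating the leading term at each step:
  leading term x^4: subtract (x)·f(x) = x^4 + x^3 + 3·x^2 + 4·x, leaving x^3 + 2·x^2 + x + 2 (coefficients mod 5)
  leading term x^3: subtract (1)·f(x) = x^3 + x^2 + 3·x + 4, leaving x^2 + 3·x + 3 (coefficients mod 5)
The degree is now < 3, so this is the remainder. Hence a · b ≡ x^2 + 3·x + 3 in F_5[x]/(f).

Final answer: a · b ≡ x^2 + 3·x + 3 (mod f(x))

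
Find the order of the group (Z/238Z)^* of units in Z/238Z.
(Z/238Z)^* consists of the classes a with gcd(a, 238) = 1, so its order is φ(238). φ is multiplicative, with φ(p^e) = p^e − p^(e−1). Factorise 238 = 2 · 7 · 17. Then
  φ(238) = (2 − 1) · (7 − 1) · (17 − 1) = 1 · 6 · 16 = 96.
Thus |(Z/238Z)^*| = 96.

Final answer: |(Z/238Z)^*| = 96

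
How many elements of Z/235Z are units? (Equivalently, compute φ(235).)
An element a ∈ Z/235Z is a unit iff gcd(a, 235) = 1, so the number of units is φ(235). φ is multiplicative, with φ(p^e) = p^e − p^(e−1). Factorise 235 = 5 · 47. Then
  φ(235) = (5 − 1) · (47 − 1) = 4 · 46 = 184.

Final answer: Z/235Z has φ(235) = 184 units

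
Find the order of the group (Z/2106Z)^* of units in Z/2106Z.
|(Z/2106Z)^*| = 648

(Z/2106Z)^* consists of the classes a with gcd(a, 2106) = 1, so its order is φ(2106). φ is multiplicative, with φ(p^e) = p^e − p^(e−1). Factorise 2106 = 2 · 3^4 · 13. Then
  φ(2106) = (2 − 1) · (3^4 − 3^3) · (13 − 1) = 1 · 54 · 12 = 648.
Thus |(Z/2106Z)^*| = 648.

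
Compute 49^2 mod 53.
16

Use repeated squaring. Binary(2) = 10. Walk through the bits of the exponent 2 left-to-right: at each bit after the leading one, square the running value, then multiply by 49 if the bit is 1 (always reducing mod 53):
  bit 1 = 1 (leading): start with 49.
  bit 2 = 0: square 49^2 = 2401 ≡ 16 (mod 53).
Final value: 49^2 ≡ 16 (mod 53).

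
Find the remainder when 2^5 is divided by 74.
Use repeated squaring. Binary(5) = 101. Walk through the bits of the exponent 5 left-to-right: at each bit after the leading one, square the running value, then multiply by 2 if the bit is 1 (always reducing mod 74):
  bit 1 = 1 (leading): start with 2.
  bit 2 = 0: square 2^2 = 4 (mod 74).
  bit 3 = 1: square 4^2 = 16; bit is 1, so multiply 16·2 = 32 (mod 74).
Final value: 2^5 ≡ 32 (mod 74).

Final answer: 32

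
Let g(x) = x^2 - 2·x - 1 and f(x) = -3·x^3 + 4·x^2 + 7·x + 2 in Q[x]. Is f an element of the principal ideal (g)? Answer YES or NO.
In Q[x] the ideal (g) consists of all multiples of g, so f ∈ (g) iff g | f, i.e. iff the remainder of f on division by g is 0. Divide f by g (g is monic, so eliminate the leading term of the running remainder at each step):
  leading term -3·x^3: subtract (-3·x)·g(x) = -3·x^3 + 6·x^2 + 3·x, leaving -2·x^2 + 4·x + 2
  leading term -2·x^2: subtract (-2)·g(x) = -2·x^2 + 4·x + 2, leaving 0
The remainder is 0, so f(x) = g(x) · h(x) with h(x) = -3·x - 2. Hence g | f, i.e. f ∈ (g).

Final answer: YES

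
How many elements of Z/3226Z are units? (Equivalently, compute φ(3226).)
An element a ∈ Z/3226Z is a unit iff gcd(a, 3226) = 1, so the number of units is φ(3226). φ is multiplicative, with φ(p^e) = p^e − p^(e−1). Factorise 3226 = 2 · 1613. Then
  φ(3226) = (2 − 1) · (1613 − 1) = 1 · 1612 = 1612.

Final answer: Z/3226Z has φ(3226) = 1612 units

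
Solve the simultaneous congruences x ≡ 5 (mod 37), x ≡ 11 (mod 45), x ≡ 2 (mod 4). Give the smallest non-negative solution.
The moduli 37, 45, 4 are pairwise coprime, so by the CRT there is a unique solution mod 37·45·4 = 6660.
Solve by successive substitution. Start with x ≡ 5 (mod 37).
  Combine with x ≡ 11 (mod 45): write x = 5 + 37·t and require 5 + 37·t ≡ 11 (mod 45), i.e. 37·t ≡ 11 − 5 ≡ 6 (mod 45). Since 37^(−1) ≡ 28 (mod 45), t ≡ 28·6 ≡ 33 (mod 45). So x ≡ 5 + 37·33 = 1226 (mod 1665).
  Combine with x ≡ 2 (mod 4): write x = 1226 + 1665·t and require 1226 + 1665·t ≡ 2 (mod 4), i.e. 1665·t ≡ 2 − 1226 ≡ 0 (mod 4). Since 1665^(−1) ≡ 1 (mod 4) (1665 ≡ 1 (mod 4)), t ≡ 1·0 ≡ 0 (mod 4). So x ≡ 1226 + 1665·0 = 1226 (mod 6660).
Unique solution in [0, 6660): x = 1226.

Final answer: x ≡ 1226 (mod 6660); the representative in [0, 6660) is 1226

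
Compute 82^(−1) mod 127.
Apply the extended Euclidean algorithm to (127, 82), tracking rows (r, s, t) with s·127 + t·82 = r. Each division r_prev = q·r_cur + r_new produces the new row as (previous row) − q·(current row):
  row A: (127, 1, 0)   [1·127 + 0·82 = 127]
  row B: (82, 0, 1)   [0·127 + 1·82 = 82]
  127 = 1·82 + 45   → row C = row A − 1·row B = (45, 1, −1)   [check: 1·127 − 1·82 = 45]
  82 = 1·45 + 37   → row D = row B − 1·row C = (37, −1, 2)   [check: −1·127 + 2·82 = 37]
  45 = 1·37 + 8   → row E = row C − 1·row D = (8, 2, −3)   [check: 2·127 − 3·82 = 8]
  37 = 4·8 + 5   → row F = row D − 4·row E = (5, −9, 14)   [check: −9·127 + 14·82 = 5]
  8 = 1·5 + 3   → row G = row E − 1·row F = (3, 11, −17)   [check: 11·127 − 17·82 = 3]
  5 = 1·3 + 2   → row H = row F − 1·row G = (2, −20, 31)   [check: −20·127 + 31·82 = 2]
  3 = 1·2 + 1   → row I = row G − 1·row H = (1, 31, −48)   [check: 31·127 − 48·82 = 1]
  2 = 2·1 + 0   → remainder 0, stop. gcd = 1 (last nonzero row I).
The gcd is 1, so 82 is invertible mod 127. The last nonzero row gives 31·127 − 48·82 = 1, so t = −48. So 82^(−1) ≡ −48 ≡ 79 (mod 127). Verify: 82 · 79 = 6478 ≡ 1 (mod 127). ✓

Final answer: 82^(−1) ≡ 79 (mod 127)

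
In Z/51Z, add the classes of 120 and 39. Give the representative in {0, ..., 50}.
Reduce the summands first: 120 ≡ 18 (mod 51), so 120 + 39 ≡ 18 + 39 (mod 51). 18 + 39 = 57; 57 = 1·51 + 6, so (120 + 39) mod 51 = 6.

Final answer: 6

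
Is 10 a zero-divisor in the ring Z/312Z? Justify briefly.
YES

gcd(10, 312) = 2 > 1, so 10 is not a unit in Z/312Z. In Z/nZ every nonzero non-unit is a zero-divisor: explicitly, take b = 312/gcd = 156 ≠ 0 (mod 312); then 10·156 = 1560 = 5·312, i.e. 10·156 ≡ 0 (mod 312). So 10 is a zero-divisor.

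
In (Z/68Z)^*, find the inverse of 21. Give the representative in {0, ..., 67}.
21^(−1) ≡ 13 (mod 68)

Apply the extended Euclidean algorithm to (68, 21), tracking rows (r, s, t) with s·68 + t·21 = r. Each division r_prev = q·r_cur + r_new produces the new row as (previous row) − q·(current row):
  row A: (68, 1, 0)   [1·68 + 0·21 = 68]
  row B: (21, 0, 1)   [0·68 + 1·21 = 21]
  68 = 3·21 + 5   → row C = row A − 3·row B = (5, 1, −3)   [check: 1·68 − 3·21 = 5]
  21 = 4·5 + 1   → row D = row B − 4·row C = (1, −4, 13)   [check: −4·68 + 13·21 = 1]
  5 = 5·1 + 0   → remainder 0, stop. gcd = 1 (last nonzero row D).
The gcd is 1, so 21 is invertible mod 68. The last nonzero row gives −4·68 + 13·21 = 1, so t = 13. So 21^(−1) ≡ 13 (mod 68). Verify: 21 · 13 = 273 ≡ 1 (mod 68). ✓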